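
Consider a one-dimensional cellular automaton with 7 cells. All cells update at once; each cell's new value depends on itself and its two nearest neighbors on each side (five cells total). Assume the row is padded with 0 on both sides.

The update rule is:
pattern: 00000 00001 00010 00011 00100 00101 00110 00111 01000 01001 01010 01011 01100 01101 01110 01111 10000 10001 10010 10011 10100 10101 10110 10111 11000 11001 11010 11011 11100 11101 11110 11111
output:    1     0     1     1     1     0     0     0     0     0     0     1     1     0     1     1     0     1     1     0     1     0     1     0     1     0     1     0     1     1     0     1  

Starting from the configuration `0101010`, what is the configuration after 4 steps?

step 1: 1000010
step 2: 1000110
step 3: 1011011
step 4: 0110011

0110011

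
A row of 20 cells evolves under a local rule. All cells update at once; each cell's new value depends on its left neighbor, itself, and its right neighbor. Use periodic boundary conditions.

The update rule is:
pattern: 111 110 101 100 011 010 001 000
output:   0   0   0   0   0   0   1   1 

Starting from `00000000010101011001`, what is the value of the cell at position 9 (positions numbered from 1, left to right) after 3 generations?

1

01111111100000000010
10000000001111111100
00111111110000000001
position 9 holds 1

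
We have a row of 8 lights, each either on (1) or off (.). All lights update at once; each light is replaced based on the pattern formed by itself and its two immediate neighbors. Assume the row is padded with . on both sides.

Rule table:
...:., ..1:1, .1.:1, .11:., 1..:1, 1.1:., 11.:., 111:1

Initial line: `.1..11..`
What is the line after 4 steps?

1111..1.
.11.1111
1....11.
11..1..1

11..1..1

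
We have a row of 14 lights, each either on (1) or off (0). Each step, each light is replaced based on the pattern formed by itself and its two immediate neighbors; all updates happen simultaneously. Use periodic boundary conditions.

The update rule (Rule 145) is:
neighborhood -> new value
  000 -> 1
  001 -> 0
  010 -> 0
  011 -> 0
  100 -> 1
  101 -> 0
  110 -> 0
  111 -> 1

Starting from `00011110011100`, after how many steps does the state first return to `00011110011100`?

11001101001011
10100000100001
00011110011100

3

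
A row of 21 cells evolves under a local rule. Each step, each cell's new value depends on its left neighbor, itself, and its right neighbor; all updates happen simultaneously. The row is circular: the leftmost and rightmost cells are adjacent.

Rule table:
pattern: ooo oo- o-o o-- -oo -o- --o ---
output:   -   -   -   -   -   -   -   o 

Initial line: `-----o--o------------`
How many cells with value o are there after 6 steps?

step 1: oooo------ooooooooooo
step 2: -----oooo------------
step 3: oooo------ooooooooooo  (repeats step 1; period 2)
step 6: -----oooo------------
count of o: 4

4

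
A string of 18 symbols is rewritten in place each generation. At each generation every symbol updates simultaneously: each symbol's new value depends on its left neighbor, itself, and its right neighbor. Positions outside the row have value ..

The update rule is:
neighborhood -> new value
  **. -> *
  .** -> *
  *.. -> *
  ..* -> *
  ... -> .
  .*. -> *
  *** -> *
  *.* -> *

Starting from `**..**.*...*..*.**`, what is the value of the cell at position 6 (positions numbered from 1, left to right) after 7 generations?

*********.********
******************
******************  (fixed point — unchanged through generation 7)
position 6 holds *

*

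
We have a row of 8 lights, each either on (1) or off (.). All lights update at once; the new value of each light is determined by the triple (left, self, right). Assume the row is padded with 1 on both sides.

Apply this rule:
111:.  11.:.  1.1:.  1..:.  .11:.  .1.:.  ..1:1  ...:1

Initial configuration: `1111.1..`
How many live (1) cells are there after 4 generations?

7

.......1
.111111.
........
.1111111
count of 1: 7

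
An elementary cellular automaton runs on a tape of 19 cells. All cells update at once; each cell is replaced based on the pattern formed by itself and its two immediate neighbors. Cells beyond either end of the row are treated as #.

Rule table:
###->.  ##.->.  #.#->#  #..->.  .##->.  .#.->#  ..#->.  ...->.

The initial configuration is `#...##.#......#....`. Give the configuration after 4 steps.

......##......#....
..............#....
..............#....  (fixed point — unchanged through step 4)

..............#....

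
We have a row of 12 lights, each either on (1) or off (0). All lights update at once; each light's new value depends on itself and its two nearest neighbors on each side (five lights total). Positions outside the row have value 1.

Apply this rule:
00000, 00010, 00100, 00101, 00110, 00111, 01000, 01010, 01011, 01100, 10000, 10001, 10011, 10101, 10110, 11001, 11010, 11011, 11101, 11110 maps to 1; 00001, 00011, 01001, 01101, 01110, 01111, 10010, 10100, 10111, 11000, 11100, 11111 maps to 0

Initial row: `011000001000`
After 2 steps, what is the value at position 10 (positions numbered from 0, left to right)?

step 1: 111011011110
step 2: 011110100111
position 10 holds 1

1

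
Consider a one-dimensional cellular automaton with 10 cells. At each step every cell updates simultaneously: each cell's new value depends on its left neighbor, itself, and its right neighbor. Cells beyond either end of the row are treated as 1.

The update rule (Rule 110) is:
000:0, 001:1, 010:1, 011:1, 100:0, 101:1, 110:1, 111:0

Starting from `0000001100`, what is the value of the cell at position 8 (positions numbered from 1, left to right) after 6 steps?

step 1: 0000011101
step 2: 0000110111
step 3: 0001111100
step 4: 0011000101
step 5: 0111001111
step 6: 1101011000
position 8 holds 0

0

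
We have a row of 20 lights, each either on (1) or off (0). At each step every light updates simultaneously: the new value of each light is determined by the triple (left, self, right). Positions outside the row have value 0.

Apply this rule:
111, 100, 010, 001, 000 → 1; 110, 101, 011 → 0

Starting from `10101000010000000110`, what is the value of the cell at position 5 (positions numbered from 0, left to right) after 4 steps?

0

step 1: 10101111111111111001
step 2: 10100111111111110111
step 3: 10111011111111100010
step 4: 10010001111111011111
position 5 holds 0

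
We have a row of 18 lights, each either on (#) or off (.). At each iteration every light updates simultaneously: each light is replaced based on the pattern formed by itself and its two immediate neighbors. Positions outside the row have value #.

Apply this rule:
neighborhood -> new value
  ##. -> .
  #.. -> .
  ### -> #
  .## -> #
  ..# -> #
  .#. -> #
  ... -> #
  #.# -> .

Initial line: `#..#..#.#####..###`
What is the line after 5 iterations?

iteration 1: ..##.##.####..####
iteration 2: .##..#..###..#####
iteration 3: .#..##.###..######
iteration 4: .#.##..##..#######
iteration 5: .#.#..##..########

.#.#..##..########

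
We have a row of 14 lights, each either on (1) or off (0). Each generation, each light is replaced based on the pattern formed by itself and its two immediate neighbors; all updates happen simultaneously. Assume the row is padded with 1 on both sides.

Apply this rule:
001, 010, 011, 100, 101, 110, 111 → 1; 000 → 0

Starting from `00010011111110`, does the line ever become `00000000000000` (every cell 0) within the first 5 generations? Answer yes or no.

no

10111111111111
11111111111111
11111111111111  (fixed point — unchanged through generation 5)
generation 5 is 11111111111111, still not uniform 0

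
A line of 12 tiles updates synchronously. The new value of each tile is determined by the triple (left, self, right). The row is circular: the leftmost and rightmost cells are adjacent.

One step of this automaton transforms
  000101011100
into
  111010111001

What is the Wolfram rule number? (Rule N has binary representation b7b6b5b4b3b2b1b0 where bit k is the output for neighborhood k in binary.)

171

position 8: 111 → 1  (bit 7 = 1)
position 9: 110 → 0  (bit 6 = 0)
position 4: 101 → 1  (bit 5 = 1)
position 10: 100 → 0  (bit 4 = 0)
position 7: 011 → 1  (bit 3 = 1)
position 3: 010 → 0  (bit 2 = 0)
position 2: 001 → 1  (bit 1 = 1)
position 0: 000 → 1  (bit 0 = 1)
bits b7..b0 = 10101011 = 171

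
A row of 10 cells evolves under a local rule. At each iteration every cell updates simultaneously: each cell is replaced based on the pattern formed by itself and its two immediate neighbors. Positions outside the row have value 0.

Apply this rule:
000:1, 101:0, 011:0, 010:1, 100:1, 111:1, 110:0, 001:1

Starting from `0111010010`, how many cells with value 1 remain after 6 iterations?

1010011111
1011101110
1001000101
1111111101
0111111001
1011110111
count of 1: 8

8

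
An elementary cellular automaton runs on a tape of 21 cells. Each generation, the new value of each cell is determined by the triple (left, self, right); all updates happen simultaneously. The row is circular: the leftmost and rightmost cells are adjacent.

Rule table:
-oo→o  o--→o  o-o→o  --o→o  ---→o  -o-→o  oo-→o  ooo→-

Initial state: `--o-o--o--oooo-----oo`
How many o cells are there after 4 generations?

ooooooooooo--oooooooo
----------oooo-------
ooooooooooo--oooooooo  (repeats generation 1; period 2)
generation 4: ----------oooo-------
count of o: 4

4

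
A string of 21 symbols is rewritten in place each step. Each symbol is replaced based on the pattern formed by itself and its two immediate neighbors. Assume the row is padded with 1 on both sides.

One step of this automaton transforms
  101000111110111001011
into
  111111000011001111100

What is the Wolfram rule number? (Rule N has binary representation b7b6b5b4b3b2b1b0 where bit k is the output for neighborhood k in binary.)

position 7: 111 → 0  (bit 7 = 0)
position 0: 110 → 1  (bit 6 = 1)
position 1: 101 → 1  (bit 5 = 1)
position 3: 100 → 1  (bit 4 = 1)
position 6: 011 → 0  (bit 3 = 0)
position 2: 010 → 1  (bit 2 = 1)
position 5: 001 → 1  (bit 1 = 1)
position 4: 000 → 1  (bit 0 = 1)
bits b7..b0 = 01110111 = 119

119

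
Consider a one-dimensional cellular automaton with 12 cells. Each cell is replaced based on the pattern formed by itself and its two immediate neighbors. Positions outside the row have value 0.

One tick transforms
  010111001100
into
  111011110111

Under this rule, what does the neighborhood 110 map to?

1

At position 5 the neighborhood is 110; the next row has 1 there.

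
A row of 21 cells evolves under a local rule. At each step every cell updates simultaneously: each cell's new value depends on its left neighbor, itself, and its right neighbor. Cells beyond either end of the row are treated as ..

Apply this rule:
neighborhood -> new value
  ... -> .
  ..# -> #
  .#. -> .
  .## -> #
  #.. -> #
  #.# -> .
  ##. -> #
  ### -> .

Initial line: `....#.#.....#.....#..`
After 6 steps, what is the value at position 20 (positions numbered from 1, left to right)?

...#...#...#.#...#.#.
..#.#.#.#.#...#.#...#
.#.........#.#...#.#.
#.#.......#...#.#...#
...#.....#.#.#...#.#.
..#.#...#.....#.#...#
position 20 holds .

.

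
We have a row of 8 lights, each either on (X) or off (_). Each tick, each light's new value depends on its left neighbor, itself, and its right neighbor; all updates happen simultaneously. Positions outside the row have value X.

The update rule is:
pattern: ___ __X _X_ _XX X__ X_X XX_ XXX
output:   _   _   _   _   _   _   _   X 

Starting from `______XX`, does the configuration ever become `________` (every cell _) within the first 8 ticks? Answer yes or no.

tick 1: _______X
tick 2: ________
all cells are _ at tick 2

yes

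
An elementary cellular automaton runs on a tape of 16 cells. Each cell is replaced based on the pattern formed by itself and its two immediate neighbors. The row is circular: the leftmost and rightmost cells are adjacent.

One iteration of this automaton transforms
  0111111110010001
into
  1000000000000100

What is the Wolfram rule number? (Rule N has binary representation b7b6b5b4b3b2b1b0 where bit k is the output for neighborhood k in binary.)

33

position 2: 111 → 0  (bit 7 = 0)
position 8: 110 → 0  (bit 6 = 0)
position 0: 101 → 1  (bit 5 = 1)
position 9: 100 → 0  (bit 4 = 0)
position 1: 011 → 0  (bit 3 = 0)
position 11: 010 → 0  (bit 2 = 0)
position 10: 001 → 0  (bit 1 = 0)
position 13: 000 → 1  (bit 0 = 1)
bits b7..b0 = 00100001 = 33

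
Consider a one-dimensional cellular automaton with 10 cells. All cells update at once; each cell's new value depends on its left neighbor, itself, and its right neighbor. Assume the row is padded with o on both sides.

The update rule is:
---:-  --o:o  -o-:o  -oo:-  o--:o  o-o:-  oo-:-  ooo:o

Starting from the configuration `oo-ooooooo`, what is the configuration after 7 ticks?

--ooo--o--

tick 1: o---oooooo
tick 2: -o-o-ooooo
tick 3: -o-o--oooo
tick 4: -o-ooo-ooo
tick 5: -o--o---oo
tick 6: -ooooo-o-o
tick 7: --ooo--o--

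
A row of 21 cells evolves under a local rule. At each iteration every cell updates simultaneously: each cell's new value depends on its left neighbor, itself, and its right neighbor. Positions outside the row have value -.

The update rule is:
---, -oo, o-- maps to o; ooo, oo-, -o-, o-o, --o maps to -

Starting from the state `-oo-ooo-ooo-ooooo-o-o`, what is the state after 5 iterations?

-o--o---o---o--------
--o--oo--oo--oooooooo
o--o-o-o-o-o-o-------
-o------------ooooooo
--ooooooooooo-o------

--ooooooooooo-o------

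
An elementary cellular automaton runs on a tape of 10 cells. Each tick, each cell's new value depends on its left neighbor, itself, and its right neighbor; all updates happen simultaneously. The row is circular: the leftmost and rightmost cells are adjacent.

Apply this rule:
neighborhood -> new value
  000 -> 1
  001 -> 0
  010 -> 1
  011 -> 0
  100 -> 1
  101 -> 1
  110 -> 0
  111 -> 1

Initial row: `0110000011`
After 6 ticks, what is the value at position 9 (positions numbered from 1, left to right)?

1

tick 1: 1001111000
tick 2: 1100110110
tick 3: 0010001001
tick 4: 1011101101
tick 5: 0101010010
tick 6: 0111111011
position 9 holds 1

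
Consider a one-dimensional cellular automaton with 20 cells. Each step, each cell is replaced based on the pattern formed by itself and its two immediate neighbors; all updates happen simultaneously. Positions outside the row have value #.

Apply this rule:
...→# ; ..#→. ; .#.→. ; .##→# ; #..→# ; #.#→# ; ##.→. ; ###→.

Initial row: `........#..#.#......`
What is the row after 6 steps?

step 1: #######..#..#.#####.
step 2: .......#..#..##....#
step 3: ######..#..#.#.###.#
step 4: ......#..#..#.##..##
step 5: #####..#..#..##.#.#.
step 6: .....#..#..#.#.#.#.#

.....#..#..#.#.#.#.#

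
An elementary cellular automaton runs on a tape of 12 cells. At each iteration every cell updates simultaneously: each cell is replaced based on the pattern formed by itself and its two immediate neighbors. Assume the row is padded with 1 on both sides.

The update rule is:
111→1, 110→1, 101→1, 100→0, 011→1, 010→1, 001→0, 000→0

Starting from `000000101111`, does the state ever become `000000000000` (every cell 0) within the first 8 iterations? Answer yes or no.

no

000000111111
000000111111  (fixed point — unchanged through iteration 8)
iteration 8 is 000000111111, still not uniform 0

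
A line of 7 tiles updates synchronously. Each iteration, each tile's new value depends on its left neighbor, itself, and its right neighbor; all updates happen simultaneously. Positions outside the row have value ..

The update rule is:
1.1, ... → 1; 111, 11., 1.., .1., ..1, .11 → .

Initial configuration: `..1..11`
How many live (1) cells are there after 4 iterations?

5

iteration 1: 1......
iteration 2: ..11111
iteration 3: 1......  (repeats iteration 1; period 2)
iteration 4: ..11111
count of 1: 5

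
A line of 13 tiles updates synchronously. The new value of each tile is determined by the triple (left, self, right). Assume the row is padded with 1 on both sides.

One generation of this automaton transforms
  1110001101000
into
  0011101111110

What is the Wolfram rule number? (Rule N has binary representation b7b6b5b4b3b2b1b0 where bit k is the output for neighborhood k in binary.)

position 0: 111 → 0  (bit 7 = 0)
position 2: 110 → 1  (bit 6 = 1)
position 8: 101 → 1  (bit 5 = 1)
position 3: 100 → 1  (bit 4 = 1)
position 6: 011 → 1  (bit 3 = 1)
position 9: 010 → 1  (bit 2 = 1)
position 5: 001 → 0  (bit 1 = 0)
position 4: 000 → 1  (bit 0 = 1)
bits b7..b0 = 01111101 = 125

125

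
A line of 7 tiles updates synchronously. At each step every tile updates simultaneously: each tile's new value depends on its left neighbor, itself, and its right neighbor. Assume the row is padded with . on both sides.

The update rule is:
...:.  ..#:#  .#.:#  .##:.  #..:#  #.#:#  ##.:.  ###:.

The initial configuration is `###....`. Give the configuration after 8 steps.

###.###

...#...
..###..
.#...#.
###.###
...#...  (repeats step 1; period 4)
step 8: ###.###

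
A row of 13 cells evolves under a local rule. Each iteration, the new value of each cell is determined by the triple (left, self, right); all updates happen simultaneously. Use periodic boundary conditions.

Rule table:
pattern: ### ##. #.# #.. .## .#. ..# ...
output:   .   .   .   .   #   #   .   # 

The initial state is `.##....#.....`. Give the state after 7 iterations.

.#..#..#.#.#.

.#..##.#.####
.#..#..#.#...
.#..#..#.#.##
.#..#..#.#.#.
.#..#..#.#.#.  (fixed point — unchanged through iteration 7)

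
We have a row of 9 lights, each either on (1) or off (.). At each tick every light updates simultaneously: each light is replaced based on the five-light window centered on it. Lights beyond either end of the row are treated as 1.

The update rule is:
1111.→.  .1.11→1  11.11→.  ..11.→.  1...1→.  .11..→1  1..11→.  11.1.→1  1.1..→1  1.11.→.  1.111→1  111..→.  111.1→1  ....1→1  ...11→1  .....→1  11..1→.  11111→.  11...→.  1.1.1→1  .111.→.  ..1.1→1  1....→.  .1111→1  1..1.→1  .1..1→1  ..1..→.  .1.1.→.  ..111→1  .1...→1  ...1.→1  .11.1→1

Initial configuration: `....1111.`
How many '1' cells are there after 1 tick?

..1111.1.
count of 1: 5

5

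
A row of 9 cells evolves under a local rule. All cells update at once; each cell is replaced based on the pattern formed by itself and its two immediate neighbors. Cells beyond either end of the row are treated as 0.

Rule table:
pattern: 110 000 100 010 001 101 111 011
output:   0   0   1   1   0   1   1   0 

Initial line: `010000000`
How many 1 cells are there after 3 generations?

2

011000000
000100000
000110000
count of 1: 2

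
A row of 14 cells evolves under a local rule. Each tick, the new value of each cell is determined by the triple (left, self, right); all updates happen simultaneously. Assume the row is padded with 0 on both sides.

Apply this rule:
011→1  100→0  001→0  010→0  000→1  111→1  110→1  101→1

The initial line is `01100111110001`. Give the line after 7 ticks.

01100111111111

01100111110100
01100111111001
01100111111000
01100111111011
01100111111111
01100111111111  (fixed point — unchanged through tick 7)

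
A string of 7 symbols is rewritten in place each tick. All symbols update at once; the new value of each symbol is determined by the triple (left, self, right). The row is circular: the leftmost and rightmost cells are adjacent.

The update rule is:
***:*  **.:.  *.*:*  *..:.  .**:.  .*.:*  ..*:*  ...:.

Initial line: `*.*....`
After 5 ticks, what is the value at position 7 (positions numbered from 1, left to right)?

.

tick 1: ***...*
tick 2: **...*.
tick 3: ....***
tick 4: ...*.*.
tick 5: ..****.
position 7 holds .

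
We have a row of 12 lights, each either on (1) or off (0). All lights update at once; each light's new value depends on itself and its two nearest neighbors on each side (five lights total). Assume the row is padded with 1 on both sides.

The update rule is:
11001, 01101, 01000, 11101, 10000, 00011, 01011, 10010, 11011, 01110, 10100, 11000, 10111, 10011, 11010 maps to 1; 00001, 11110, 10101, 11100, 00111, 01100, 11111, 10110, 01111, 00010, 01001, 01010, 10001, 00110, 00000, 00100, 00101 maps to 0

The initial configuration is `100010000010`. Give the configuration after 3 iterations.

001110101101

010001100001
111010011010
001110101101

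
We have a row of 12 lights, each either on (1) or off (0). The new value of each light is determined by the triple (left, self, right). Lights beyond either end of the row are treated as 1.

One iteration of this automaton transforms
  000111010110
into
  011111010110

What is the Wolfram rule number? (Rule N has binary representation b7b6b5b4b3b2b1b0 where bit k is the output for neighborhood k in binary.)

position 4: 111 → 1  (bit 7 = 1)
position 5: 110 → 1  (bit 6 = 1)
position 6: 101 → 0  (bit 5 = 0)
position 0: 100 → 0  (bit 4 = 0)
position 3: 011 → 1  (bit 3 = 1)
position 7: 010 → 1  (bit 2 = 1)
position 2: 001 → 1  (bit 1 = 1)
position 1: 000 → 1  (bit 0 = 1)
bits b7..b0 = 11001111 = 207

207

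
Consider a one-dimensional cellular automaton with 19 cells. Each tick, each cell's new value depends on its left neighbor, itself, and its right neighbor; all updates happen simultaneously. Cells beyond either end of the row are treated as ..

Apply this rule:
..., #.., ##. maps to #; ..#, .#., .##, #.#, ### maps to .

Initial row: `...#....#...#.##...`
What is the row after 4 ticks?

##..###..##....####
.##...##..####....#
..###..##....####..
#...##..####....###

#...##..####....###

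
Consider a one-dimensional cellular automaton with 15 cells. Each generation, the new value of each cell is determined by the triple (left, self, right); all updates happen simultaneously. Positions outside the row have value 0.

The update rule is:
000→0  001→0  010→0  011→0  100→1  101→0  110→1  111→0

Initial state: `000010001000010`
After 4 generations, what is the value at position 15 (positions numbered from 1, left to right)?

0

000001000100001
000000100010000
000000010001000
000000001000100
position 15 holds 0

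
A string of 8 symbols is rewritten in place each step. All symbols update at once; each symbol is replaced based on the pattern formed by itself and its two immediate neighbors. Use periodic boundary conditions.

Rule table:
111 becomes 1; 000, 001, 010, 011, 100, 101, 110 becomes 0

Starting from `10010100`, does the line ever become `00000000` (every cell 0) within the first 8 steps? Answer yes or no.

yes

00000000
all cells are 0 at step 1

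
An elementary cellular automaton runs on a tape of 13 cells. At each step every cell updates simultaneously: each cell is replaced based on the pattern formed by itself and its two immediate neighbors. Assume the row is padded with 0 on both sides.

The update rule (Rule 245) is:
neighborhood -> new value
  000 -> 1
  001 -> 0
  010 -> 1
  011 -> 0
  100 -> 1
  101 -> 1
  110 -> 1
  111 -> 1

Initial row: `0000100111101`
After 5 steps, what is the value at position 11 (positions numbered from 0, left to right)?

step 1: 1110110011111
step 2: 0111011001111
step 3: 0011101100111
step 4: 1001110110011
step 5: 1100111011001
position 11 holds 0

0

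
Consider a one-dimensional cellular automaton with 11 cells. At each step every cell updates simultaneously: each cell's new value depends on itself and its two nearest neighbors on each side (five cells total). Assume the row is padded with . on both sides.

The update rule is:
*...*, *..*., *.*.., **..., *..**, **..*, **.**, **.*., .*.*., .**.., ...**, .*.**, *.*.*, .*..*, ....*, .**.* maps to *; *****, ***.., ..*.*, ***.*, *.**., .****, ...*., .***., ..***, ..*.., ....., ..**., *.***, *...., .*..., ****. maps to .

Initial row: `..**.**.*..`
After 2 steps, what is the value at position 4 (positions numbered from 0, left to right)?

step 1: **.**.***..
step 2: .**.**...*.
position 4 holds *

*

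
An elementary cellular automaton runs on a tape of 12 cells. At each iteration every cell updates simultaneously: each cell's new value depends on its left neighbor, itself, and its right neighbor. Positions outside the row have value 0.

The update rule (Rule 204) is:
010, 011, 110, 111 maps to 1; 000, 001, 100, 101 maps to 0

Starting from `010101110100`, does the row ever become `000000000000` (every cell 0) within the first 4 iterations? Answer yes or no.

no

iteration 1: 010101110100  (fixed point — unchanged through iteration 4)
iteration 4 is 010101110100, still not uniform 0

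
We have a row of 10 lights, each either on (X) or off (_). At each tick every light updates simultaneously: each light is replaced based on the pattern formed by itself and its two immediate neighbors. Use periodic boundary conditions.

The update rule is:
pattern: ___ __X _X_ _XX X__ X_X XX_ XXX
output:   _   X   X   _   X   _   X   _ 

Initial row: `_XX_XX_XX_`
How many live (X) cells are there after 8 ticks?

X_X__X__XX
X_XXXXXX__
X______XXX
XX____X___
_XX__XXX_X
__XXX__X_X
XX__XXXX_X
_XXX___X__
count of X: 4

4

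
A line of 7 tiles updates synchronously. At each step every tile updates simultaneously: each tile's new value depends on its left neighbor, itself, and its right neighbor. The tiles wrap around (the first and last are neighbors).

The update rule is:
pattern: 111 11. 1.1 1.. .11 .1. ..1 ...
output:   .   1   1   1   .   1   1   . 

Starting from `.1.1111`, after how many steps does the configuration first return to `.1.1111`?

3

111...1
..11.1.
.1.1111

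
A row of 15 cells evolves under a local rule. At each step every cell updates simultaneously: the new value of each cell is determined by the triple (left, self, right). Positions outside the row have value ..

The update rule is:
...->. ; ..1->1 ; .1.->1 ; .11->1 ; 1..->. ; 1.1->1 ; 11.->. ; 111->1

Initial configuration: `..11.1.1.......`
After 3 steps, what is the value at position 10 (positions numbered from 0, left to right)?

step 1: .11.1111.......
step 2: 11.1111........
step 3: 1.1111.........
position 10 holds .

.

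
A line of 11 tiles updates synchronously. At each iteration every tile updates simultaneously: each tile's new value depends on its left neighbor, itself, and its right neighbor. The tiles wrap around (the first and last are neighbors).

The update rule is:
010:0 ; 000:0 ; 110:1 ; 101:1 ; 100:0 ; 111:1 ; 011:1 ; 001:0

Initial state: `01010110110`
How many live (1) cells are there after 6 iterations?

7

00101111110
00011111110
00011111110  (fixed point — unchanged through iteration 6)
count of 1: 7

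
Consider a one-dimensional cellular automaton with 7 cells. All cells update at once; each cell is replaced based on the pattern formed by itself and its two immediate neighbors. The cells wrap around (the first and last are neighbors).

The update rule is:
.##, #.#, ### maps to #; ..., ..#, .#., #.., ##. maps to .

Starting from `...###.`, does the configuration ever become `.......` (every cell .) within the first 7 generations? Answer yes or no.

yes

...##..
...#...
.......
all cells are . at generation 3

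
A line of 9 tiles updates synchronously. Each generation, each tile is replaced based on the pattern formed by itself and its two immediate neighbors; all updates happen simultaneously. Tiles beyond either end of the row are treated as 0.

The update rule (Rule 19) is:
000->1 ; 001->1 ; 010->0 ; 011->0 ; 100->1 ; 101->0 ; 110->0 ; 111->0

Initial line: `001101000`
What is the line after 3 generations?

110000111

generation 1: 110000111
generation 2: 001111000
generation 3: 110000111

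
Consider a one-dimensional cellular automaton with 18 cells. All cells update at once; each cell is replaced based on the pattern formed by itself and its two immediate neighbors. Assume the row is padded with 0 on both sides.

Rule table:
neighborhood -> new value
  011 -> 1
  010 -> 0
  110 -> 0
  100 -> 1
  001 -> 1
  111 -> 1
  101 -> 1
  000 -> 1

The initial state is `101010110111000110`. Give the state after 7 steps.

101110111101010101

010101101110111101
101011011101111010
010110111011110101
101101110111101010
011011101111010101
110111011110101010
101110111101010101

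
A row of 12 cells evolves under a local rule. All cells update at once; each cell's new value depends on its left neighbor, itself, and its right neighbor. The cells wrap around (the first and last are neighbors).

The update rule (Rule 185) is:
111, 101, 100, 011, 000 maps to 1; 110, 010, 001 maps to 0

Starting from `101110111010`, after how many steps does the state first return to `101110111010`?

011101110101
111011101010
110111010101
101110101011
011101010111
111010101110
110101011101
101010111011
010101110111
101011101110
010111011101
101110111010

12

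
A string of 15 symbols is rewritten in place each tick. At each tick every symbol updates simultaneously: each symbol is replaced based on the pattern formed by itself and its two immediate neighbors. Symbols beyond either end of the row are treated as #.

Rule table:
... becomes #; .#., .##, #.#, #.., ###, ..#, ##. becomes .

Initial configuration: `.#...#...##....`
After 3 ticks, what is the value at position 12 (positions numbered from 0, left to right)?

...#...#....##.
.#...#...##....  (repeats tick 0; period 2)
tick 3: ...#...#....##.
position 12 holds #

#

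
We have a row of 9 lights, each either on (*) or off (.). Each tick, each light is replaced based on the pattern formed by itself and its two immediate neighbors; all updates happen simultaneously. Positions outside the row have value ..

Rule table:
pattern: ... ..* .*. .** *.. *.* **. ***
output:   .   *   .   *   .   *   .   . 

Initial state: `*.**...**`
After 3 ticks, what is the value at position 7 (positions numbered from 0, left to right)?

.**...**.
**...**..
*...**...
position 7 holds .

.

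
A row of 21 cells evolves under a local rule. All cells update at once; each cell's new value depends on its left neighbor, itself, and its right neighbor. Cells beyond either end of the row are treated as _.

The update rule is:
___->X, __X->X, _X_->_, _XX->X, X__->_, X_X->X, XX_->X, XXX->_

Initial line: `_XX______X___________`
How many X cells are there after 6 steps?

XXX_XXXXX__XXXXXXXXXX
X_XXX___X_XX________X
_XX_X_XX_XXX_XXXXXXX_
XXXX_XXXXX_XXX_____X_
X__XXX___XXX_X_XXXX__
__XX_X_XXX_XX_XX__X_X
count of X: 12

12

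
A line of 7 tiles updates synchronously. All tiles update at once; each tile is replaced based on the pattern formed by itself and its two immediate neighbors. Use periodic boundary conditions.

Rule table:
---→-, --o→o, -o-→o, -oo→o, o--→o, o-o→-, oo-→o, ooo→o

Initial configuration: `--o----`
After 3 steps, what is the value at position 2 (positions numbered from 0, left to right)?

o

step 1: -ooo---
step 2: ooooo--
step 3: ooooooo
position 2 holds o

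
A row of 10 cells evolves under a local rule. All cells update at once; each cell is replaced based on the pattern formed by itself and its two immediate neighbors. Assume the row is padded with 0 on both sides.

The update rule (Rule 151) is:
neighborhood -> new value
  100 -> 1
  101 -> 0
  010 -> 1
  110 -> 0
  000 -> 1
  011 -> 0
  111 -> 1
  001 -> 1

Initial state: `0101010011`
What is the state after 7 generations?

1111001110

1101011100
0001001011
1111111000
0111110111
1011100010
1001011111
1111001110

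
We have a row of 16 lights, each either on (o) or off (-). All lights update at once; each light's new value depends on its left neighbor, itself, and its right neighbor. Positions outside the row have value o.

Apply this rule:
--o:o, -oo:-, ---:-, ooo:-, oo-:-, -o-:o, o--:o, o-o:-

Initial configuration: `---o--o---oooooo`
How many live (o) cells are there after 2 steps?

3

o-oooooo-o------
---------oo----o
count of o: 3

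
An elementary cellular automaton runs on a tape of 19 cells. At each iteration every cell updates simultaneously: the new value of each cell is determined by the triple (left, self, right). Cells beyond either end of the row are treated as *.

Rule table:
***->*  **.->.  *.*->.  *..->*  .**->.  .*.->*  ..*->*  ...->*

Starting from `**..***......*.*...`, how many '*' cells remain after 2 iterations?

iteration 1: *.**.*.*******.****
iteration 2: .....*..*****...***
count of *: 9

9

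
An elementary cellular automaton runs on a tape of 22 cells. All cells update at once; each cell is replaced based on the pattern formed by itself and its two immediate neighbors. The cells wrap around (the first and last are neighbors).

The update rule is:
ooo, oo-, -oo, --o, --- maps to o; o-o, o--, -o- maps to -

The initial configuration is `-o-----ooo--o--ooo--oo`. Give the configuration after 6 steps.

---ooooooo-o--oooo-ooo
-ooooooooo---ooooo-ooo
-ooooooooo-ooooooo-ooo
-ooooooooo-ooooooo-ooo  (fixed point — unchanged through step 6)

-ooooooooo-ooooooo-ooo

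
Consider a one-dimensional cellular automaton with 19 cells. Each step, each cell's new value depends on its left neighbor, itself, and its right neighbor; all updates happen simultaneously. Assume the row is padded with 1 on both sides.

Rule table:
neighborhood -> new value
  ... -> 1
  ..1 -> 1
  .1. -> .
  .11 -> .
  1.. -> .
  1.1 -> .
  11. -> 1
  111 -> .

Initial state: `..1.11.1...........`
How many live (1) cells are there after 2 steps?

4

step 1: .1...1...1111111111
step 2: ...11..11..........
count of 1: 4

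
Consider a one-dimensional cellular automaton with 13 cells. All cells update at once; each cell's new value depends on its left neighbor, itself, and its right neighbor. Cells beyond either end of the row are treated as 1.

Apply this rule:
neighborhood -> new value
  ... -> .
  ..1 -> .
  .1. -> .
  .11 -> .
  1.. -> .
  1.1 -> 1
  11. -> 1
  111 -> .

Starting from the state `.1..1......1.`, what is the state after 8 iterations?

iteration 1: 1...........1
iteration 2: 1............
iteration 3: 1............  (fixed point — unchanged through iteration 8)

1............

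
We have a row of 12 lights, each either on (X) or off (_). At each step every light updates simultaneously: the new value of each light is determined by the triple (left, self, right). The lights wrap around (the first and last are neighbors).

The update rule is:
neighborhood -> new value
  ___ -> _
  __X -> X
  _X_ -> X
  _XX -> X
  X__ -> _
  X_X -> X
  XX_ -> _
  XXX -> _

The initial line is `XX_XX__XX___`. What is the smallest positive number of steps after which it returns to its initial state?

X_XX__XX___X
_XX__XX___XX
XX__XX___XX_
X__XX___XX_X
__XX___XX_XX
_XX___XX_XX_
XX___XX_XX__
X___XX_XX__X
___XX_XX__XX
__XX_XX__XX_
_XX_XX__XX__
XX_XX__XX___

12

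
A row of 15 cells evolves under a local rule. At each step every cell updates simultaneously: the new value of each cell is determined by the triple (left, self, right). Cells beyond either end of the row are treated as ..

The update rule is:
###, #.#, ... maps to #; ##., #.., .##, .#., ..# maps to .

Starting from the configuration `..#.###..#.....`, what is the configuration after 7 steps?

#..#.#.....####
....#..###..##.
###.....#......
.#..###...#####
.....#..#..###.
####........#..
.##..######...#

.##..######...#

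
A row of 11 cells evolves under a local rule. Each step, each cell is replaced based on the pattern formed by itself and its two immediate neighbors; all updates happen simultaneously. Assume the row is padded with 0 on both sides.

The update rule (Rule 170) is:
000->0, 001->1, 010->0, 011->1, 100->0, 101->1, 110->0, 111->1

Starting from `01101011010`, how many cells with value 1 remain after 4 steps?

4

11010110100
10101101000
01011010000
10110100000
count of 1: 4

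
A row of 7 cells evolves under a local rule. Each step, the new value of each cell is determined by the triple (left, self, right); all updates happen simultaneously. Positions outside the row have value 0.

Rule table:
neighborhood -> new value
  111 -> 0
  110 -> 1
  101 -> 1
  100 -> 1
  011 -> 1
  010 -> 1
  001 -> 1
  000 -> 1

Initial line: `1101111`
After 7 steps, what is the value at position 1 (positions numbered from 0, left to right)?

1111001
1001111
1111001  (repeats step 1; period 2)
step 7: 1111001
position 1 holds 1

1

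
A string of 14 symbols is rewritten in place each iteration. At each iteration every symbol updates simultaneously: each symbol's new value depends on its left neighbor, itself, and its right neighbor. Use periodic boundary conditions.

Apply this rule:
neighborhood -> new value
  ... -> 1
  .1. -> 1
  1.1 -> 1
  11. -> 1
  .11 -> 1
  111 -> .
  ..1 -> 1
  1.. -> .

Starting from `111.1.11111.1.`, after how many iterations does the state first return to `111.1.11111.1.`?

1.11111...1111
111...1.111...
1.1.11111.1.11
11111...11111.
1...1.111...11
1.11111.1.111.
111...11111.11
..1.111...111.
11111.1.111.1.
1...11111.1111
1.111...111...
111.1.111.1.11
..11111.11111.
111...111...1.
1.1.111.1.1111
11111.11111...
1...111...1.11
1.111.1.11111.
111.11111...11
..111...1.111.
111.1.11111.1.

21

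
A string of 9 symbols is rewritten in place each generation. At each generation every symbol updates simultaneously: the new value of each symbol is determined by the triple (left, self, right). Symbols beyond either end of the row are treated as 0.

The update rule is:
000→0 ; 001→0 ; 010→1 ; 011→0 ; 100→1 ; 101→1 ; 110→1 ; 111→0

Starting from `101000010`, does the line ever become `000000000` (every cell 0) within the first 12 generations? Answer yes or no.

no

111100011
000110001
000011001
000001101
000000111
000000001
000000001  (fixed point — unchanged through generation 12)
generation 12 is 000000001, still not uniform 0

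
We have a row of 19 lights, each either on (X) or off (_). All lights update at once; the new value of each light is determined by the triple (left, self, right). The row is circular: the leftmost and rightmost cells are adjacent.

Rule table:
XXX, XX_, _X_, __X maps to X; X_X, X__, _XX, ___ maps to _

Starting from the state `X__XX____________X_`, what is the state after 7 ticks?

tick 1: X_X_X___________XX_
tick 2: X_X_X__________X_X_
tick 3: X_X_X_________XX_X_
tick 4: X_X_X________X_X_X_
tick 5: X_X_X_______XX_X_X_
tick 6: X_X_X______X_X_X_X_
tick 7: X_X_X_____XX_X_X_X_

X_X_X_____XX_X_X_X_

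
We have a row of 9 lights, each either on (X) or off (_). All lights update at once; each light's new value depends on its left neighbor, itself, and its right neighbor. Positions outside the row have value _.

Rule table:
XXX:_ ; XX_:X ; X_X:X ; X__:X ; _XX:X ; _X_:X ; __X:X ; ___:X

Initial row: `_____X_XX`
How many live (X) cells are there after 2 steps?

2

XXXXXXXXX
X_______X
count of X: 2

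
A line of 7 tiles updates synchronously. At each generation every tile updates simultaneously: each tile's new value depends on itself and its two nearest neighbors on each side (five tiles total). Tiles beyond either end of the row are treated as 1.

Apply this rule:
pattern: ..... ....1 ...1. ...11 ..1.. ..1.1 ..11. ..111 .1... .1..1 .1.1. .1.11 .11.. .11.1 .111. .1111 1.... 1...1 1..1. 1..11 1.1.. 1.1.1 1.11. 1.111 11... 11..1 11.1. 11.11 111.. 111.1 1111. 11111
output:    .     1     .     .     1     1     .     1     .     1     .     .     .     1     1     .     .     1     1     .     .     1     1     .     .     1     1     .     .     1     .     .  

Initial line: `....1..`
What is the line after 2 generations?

111.11.

generation 1: ..1.11.
generation 2: 111.11.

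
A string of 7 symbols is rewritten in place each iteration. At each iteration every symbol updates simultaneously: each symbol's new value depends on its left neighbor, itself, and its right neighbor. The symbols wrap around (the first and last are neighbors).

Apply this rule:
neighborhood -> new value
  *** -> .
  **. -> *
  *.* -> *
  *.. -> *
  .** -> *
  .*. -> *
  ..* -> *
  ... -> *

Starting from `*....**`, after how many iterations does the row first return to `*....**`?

2

******.
*....**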